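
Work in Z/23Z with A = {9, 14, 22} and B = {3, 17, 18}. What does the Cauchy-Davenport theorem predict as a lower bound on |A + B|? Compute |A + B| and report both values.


Cauchy-Davenport: |A + B| ≥ min(p, |A| + |B| - 1) for A, B nonempty in Z/pZ.
|A| = 3, |B| = 3, p = 23.
CD lower bound = min(23, 3 + 3 - 1) = min(23, 5) = 5.
Compute A + B mod 23 directly:
a = 9: 9+3=12, 9+17=3, 9+18=4
a = 14: 14+3=17, 14+17=8, 14+18=9
a = 22: 22+3=2, 22+17=16, 22+18=17
A + B = {2, 3, 4, 8, 9, 12, 16, 17}, so |A + B| = 8.
Verify: 8 ≥ 5? Yes ✓.

CD lower bound = 5, actual |A + B| = 8.


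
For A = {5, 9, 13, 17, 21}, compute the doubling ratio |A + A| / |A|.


|A| = 5.
Compute A + A by enumerating all 25 pairs.
A + A = {10, 14, 18, 22, 26, 30, 34, 38, 42}, so |A + A| = 9.
K = |A + A| / |A| = 9/5 (already in lowest terms) ≈ 1.8000.
Reference: AP of size 5 gives K = 9/5 ≈ 1.8000; a fully generic set of size 5 gives K ≈ 3.0000.

|A| = 5, |A + A| = 9, K = 9/5.


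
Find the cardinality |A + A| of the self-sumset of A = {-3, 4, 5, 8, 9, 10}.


A + A = {a + a' : a, a' ∈ A}; |A| = 6.
General bounds: 2|A| - 1 ≤ |A + A| ≤ |A|(|A|+1)/2, i.e. 11 ≤ |A + A| ≤ 21.
Lower bound 2|A|-1 is attained iff A is an arithmetic progression.
Enumerate sums a + a' for a ≤ a' (symmetric, so this suffices):
a = -3: -3+-3=-6, -3+4=1, -3+5=2, -3+8=5, -3+9=6, -3+10=7
a = 4: 4+4=8, 4+5=9, 4+8=12, 4+9=13, 4+10=14
a = 5: 5+5=10, 5+8=13, 5+9=14, 5+10=15
a = 8: 8+8=16, 8+9=17, 8+10=18
a = 9: 9+9=18, 9+10=19
a = 10: 10+10=20
Distinct sums: {-6, 1, 2, 5, 6, 7, 8, 9, 10, 12, 13, 14, 15, 16, 17, 18, 19, 20}
|A + A| = 18

|A + A| = 18


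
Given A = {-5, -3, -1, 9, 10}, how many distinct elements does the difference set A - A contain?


A - A = {a - a' : a, a' ∈ A}; |A| = 5.
Bounds: 2|A|-1 ≤ |A - A| ≤ |A|² - |A| + 1, i.e. 9 ≤ |A - A| ≤ 21.
Note: 0 ∈ A - A always (from a - a). The set is symmetric: if d ∈ A - A then -d ∈ A - A.
Enumerate nonzero differences d = a - a' with a > a' (then include -d):
Positive differences: {1, 2, 4, 10, 11, 12, 13, 14, 15}
Full difference set: {0} ∪ (positive diffs) ∪ (negative diffs).
|A - A| = 1 + 2·9 = 19 (matches direct enumeration: 19).

|A - A| = 19


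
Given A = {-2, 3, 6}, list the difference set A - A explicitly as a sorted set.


A - A = {a - a' : a, a' ∈ A}.
Compute a - a' for each ordered pair (a, a'):
a = -2: -2--2=0, -2-3=-5, -2-6=-8
a = 3: 3--2=5, 3-3=0, 3-6=-3
a = 6: 6--2=8, 6-3=3, 6-6=0
Collecting distinct values (and noting 0 appears from a-a):
A - A = {-8, -5, -3, 0, 3, 5, 8}
|A - A| = 7

A - A = {-8, -5, -3, 0, 3, 5, 8}


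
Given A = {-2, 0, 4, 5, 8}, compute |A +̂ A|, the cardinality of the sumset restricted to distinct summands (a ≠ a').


Restricted sumset: A +̂ A = {a + a' : a ∈ A, a' ∈ A, a ≠ a'}.
Equivalently, take A + A and drop any sum 2a that is achievable ONLY as a + a for a ∈ A (i.e. sums representable only with equal summands).
Enumerate pairs (a, a') with a < a' (symmetric, so each unordered pair gives one sum; this covers all a ≠ a'):
  -2 + 0 = -2
  -2 + 4 = 2
  -2 + 5 = 3
  -2 + 8 = 6
  0 + 4 = 4
  0 + 5 = 5
  0 + 8 = 8
  4 + 5 = 9
  4 + 8 = 12
  5 + 8 = 13
Collected distinct sums: {-2, 2, 3, 4, 5, 6, 8, 9, 12, 13}
|A +̂ A| = 10
(Reference bound: |A +̂ A| ≥ 2|A| - 3 for |A| ≥ 2, with |A| = 5 giving ≥ 7.)

|A +̂ A| = 10


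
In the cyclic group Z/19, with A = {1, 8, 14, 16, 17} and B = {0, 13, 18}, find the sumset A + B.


Work in Z/19Z: reduce every sum a + b modulo 19.
Enumerate all 15 pairs:
a = 1: 1+0=1, 1+13=14, 1+18=0
a = 8: 8+0=8, 8+13=2, 8+18=7
a = 14: 14+0=14, 14+13=8, 14+18=13
a = 16: 16+0=16, 16+13=10, 16+18=15
a = 17: 17+0=17, 17+13=11, 17+18=16
Distinct residues collected: {0, 1, 2, 7, 8, 10, 11, 13, 14, 15, 16, 17}
|A + B| = 12 (out of 19 total residues).

A + B = {0, 1, 2, 7, 8, 10, 11, 13, 14, 15, 16, 17}


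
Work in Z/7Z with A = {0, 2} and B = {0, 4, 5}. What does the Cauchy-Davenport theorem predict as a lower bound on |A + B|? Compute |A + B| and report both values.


Cauchy-Davenport: |A + B| ≥ min(p, |A| + |B| - 1) for A, B nonempty in Z/pZ.
|A| = 2, |B| = 3, p = 7.
CD lower bound = min(7, 2 + 3 - 1) = min(7, 4) = 4.
Compute A + B mod 7 directly:
a = 0: 0+0=0, 0+4=4, 0+5=5
a = 2: 2+0=2, 2+4=6, 2+5=0
A + B = {0, 2, 4, 5, 6}, so |A + B| = 5.
Verify: 5 ≥ 4? Yes ✓.

CD lower bound = 4, actual |A + B| = 5.


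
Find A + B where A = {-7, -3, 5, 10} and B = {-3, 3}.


A + B = {a + b : a ∈ A, b ∈ B}.
Enumerate all |A|·|B| = 4·2 = 8 pairs (a, b) and collect distinct sums.
a = -7: -7+-3=-10, -7+3=-4
a = -3: -3+-3=-6, -3+3=0
a = 5: 5+-3=2, 5+3=8
a = 10: 10+-3=7, 10+3=13
Collecting distinct sums: A + B = {-10, -6, -4, 0, 2, 7, 8, 13}
|A + B| = 8

A + B = {-10, -6, -4, 0, 2, 7, 8, 13}


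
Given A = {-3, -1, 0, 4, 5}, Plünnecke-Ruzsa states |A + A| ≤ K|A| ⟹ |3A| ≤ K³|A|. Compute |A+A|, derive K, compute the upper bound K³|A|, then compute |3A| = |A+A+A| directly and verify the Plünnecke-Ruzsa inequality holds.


|A| = 5.
Step 1: Compute A + A by enumerating all 25 pairs.
A + A = {-6, -4, -3, -2, -1, 0, 1, 2, 3, 4, 5, 8, 9, 10}, so |A + A| = 14.
Step 2: Doubling constant K = |A + A|/|A| = 14/5 = 14/5 ≈ 2.8000.
Step 3: Plünnecke-Ruzsa gives |3A| ≤ K³·|A| = (2.8000)³ · 5 ≈ 109.7600.
Step 4: Compute 3A = A + A + A directly by enumerating all triples (a,b,c) ∈ A³; |3A| = 23.
Step 5: Check 23 ≤ 109.7600? Yes ✓.

K = 14/5, Plünnecke-Ruzsa bound K³|A| ≈ 109.7600, |3A| = 23, inequality holds.


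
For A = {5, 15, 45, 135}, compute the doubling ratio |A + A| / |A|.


|A| = 4.
Compute A + A by enumerating all 16 pairs.
A + A = {10, 20, 30, 50, 60, 90, 140, 150, 180, 270}, so |A + A| = 10.
K = |A + A| / |A| = 10/4 = 5/2 ≈ 2.5000.
Reference: AP of size 4 gives K = 7/4 ≈ 1.7500; a fully generic set of size 4 gives K ≈ 2.5000.

|A| = 4, |A + A| = 10, K = 10/4 = 5/2.


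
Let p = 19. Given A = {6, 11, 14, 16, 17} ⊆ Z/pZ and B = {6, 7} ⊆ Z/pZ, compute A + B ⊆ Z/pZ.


Work in Z/19Z: reduce every sum a + b modulo 19.
Enumerate all 10 pairs:
a = 6: 6+6=12, 6+7=13
a = 11: 11+6=17, 11+7=18
a = 14: 14+6=1, 14+7=2
a = 16: 16+6=3, 16+7=4
a = 17: 17+6=4, 17+7=5
Distinct residues collected: {1, 2, 3, 4, 5, 12, 13, 17, 18}
|A + B| = 9 (out of 19 total residues).

A + B = {1, 2, 3, 4, 5, 12, 13, 17, 18}


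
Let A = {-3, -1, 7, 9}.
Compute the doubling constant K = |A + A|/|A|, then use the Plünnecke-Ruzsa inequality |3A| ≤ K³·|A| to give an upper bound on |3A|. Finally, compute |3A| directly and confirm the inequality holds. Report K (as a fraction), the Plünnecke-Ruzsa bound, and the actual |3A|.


|A| = 4.
Step 1: Compute A + A by enumerating all 16 pairs.
A + A = {-6, -4, -2, 4, 6, 8, 14, 16, 18}, so |A + A| = 9.
Step 2: Doubling constant K = |A + A|/|A| = 9/4 = 9/4 ≈ 2.2500.
Step 3: Plünnecke-Ruzsa gives |3A| ≤ K³·|A| = (2.2500)³ · 4 ≈ 45.5625.
Step 4: Compute 3A = A + A + A directly by enumerating all triples (a,b,c) ∈ A³; |3A| = 16.
Step 5: Check 16 ≤ 45.5625? Yes ✓.

K = 9/4, Plünnecke-Ruzsa bound K³|A| ≈ 45.5625, |3A| = 16, inequality holds.


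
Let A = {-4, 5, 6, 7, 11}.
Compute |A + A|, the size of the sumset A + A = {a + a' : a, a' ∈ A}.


A + A = {a + a' : a, a' ∈ A}; |A| = 5.
General bounds: 2|A| - 1 ≤ |A + A| ≤ |A|(|A|+1)/2, i.e. 9 ≤ |A + A| ≤ 15.
Lower bound 2|A|-1 is attained iff A is an arithmetic progression.
Enumerate sums a + a' for a ≤ a' (symmetric, so this suffices):
a = -4: -4+-4=-8, -4+5=1, -4+6=2, -4+7=3, -4+11=7
a = 5: 5+5=10, 5+6=11, 5+7=12, 5+11=16
a = 6: 6+6=12, 6+7=13, 6+11=17
a = 7: 7+7=14, 7+11=18
a = 11: 11+11=22
Distinct sums: {-8, 1, 2, 3, 7, 10, 11, 12, 13, 14, 16, 17, 18, 22}
|A + A| = 14

|A + A| = 14


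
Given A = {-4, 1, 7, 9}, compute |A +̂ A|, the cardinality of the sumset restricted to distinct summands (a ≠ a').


Restricted sumset: A +̂ A = {a + a' : a ∈ A, a' ∈ A, a ≠ a'}.
Equivalently, take A + A and drop any sum 2a that is achievable ONLY as a + a for a ∈ A (i.e. sums representable only with equal summands).
Enumerate pairs (a, a') with a < a' (symmetric, so each unordered pair gives one sum; this covers all a ≠ a'):
  -4 + 1 = -3
  -4 + 7 = 3
  -4 + 9 = 5
  1 + 7 = 8
  1 + 9 = 10
  7 + 9 = 16
Collected distinct sums: {-3, 3, 5, 8, 10, 16}
|A +̂ A| = 6
(Reference bound: |A +̂ A| ≥ 2|A| - 3 for |A| ≥ 2, with |A| = 4 giving ≥ 5.)

|A +̂ A| = 6


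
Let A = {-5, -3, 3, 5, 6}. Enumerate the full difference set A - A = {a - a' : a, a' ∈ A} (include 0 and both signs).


A - A = {a - a' : a, a' ∈ A}.
Compute a - a' for each ordered pair (a, a'):
a = -5: -5--5=0, -5--3=-2, -5-3=-8, -5-5=-10, -5-6=-11
a = -3: -3--5=2, -3--3=0, -3-3=-6, -3-5=-8, -3-6=-9
a = 3: 3--5=8, 3--3=6, 3-3=0, 3-5=-2, 3-6=-3
a = 5: 5--5=10, 5--3=8, 5-3=2, 5-5=0, 5-6=-1
a = 6: 6--5=11, 6--3=9, 6-3=3, 6-5=1, 6-6=0
Collecting distinct values (and noting 0 appears from a-a):
A - A = {-11, -10, -9, -8, -6, -3, -2, -1, 0, 1, 2, 3, 6, 8, 9, 10, 11}
|A - A| = 17

A - A = {-11, -10, -9, -8, -6, -3, -2, -1, 0, 1, 2, 3, 6, 8, 9, 10, 11}


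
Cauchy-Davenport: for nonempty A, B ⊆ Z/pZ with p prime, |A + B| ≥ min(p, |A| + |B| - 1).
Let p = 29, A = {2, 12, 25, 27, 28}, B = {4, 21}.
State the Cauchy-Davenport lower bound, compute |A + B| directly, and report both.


Cauchy-Davenport: |A + B| ≥ min(p, |A| + |B| - 1) for A, B nonempty in Z/pZ.
|A| = 5, |B| = 2, p = 29.
CD lower bound = min(29, 5 + 2 - 1) = min(29, 6) = 6.
Compute A + B mod 29 directly:
a = 2: 2+4=6, 2+21=23
a = 12: 12+4=16, 12+21=4
a = 25: 25+4=0, 25+21=17
a = 27: 27+4=2, 27+21=19
a = 28: 28+4=3, 28+21=20
A + B = {0, 2, 3, 4, 6, 16, 17, 19, 20, 23}, so |A + B| = 10.
Verify: 10 ≥ 6? Yes ✓.

CD lower bound = 6, actual |A + B| = 10.


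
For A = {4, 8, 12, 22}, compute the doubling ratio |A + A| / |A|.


|A| = 4.
Compute A + A by enumerating all 16 pairs.
A + A = {8, 12, 16, 20, 24, 26, 30, 34, 44}, so |A + A| = 9.
K = |A + A| / |A| = 9/4 (already in lowest terms) ≈ 2.2500.
Reference: AP of size 4 gives K = 7/4 ≈ 1.7500; a fully generic set of size 4 gives K ≈ 2.5000.

|A| = 4, |A + A| = 9, K = 9/4.


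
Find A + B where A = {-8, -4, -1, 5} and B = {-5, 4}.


A + B = {a + b : a ∈ A, b ∈ B}.
Enumerate all |A|·|B| = 4·2 = 8 pairs (a, b) and collect distinct sums.
a = -8: -8+-5=-13, -8+4=-4
a = -4: -4+-5=-9, -4+4=0
a = -1: -1+-5=-6, -1+4=3
a = 5: 5+-5=0, 5+4=9
Collecting distinct sums: A + B = {-13, -9, -6, -4, 0, 3, 9}
|A + B| = 7

A + B = {-13, -9, -6, -4, 0, 3, 9}


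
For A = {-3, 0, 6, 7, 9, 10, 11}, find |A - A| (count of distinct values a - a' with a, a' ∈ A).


A - A = {a - a' : a, a' ∈ A}; |A| = 7.
Bounds: 2|A|-1 ≤ |A - A| ≤ |A|² - |A| + 1, i.e. 13 ≤ |A - A| ≤ 43.
Note: 0 ∈ A - A always (from a - a). The set is symmetric: if d ∈ A - A then -d ∈ A - A.
Enumerate nonzero differences d = a - a' with a > a' (then include -d):
Positive differences: {1, 2, 3, 4, 5, 6, 7, 9, 10, 11, 12, 13, 14}
Full difference set: {0} ∪ (positive diffs) ∪ (negative diffs).
|A - A| = 1 + 2·13 = 27 (matches direct enumeration: 27).

|A - A| = 27


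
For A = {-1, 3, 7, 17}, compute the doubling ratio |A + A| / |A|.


|A| = 4.
Compute A + A by enumerating all 16 pairs.
A + A = {-2, 2, 6, 10, 14, 16, 20, 24, 34}, so |A + A| = 9.
K = |A + A| / |A| = 9/4 (already in lowest terms) ≈ 2.2500.
Reference: AP of size 4 gives K = 7/4 ≈ 1.7500; a fully generic set of size 4 gives K ≈ 2.5000.

|A| = 4, |A + A| = 9, K = 9/4.


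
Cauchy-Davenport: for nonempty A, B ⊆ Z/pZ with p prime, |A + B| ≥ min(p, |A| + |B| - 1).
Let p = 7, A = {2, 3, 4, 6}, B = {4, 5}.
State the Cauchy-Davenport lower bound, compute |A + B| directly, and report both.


Cauchy-Davenport: |A + B| ≥ min(p, |A| + |B| - 1) for A, B nonempty in Z/pZ.
|A| = 4, |B| = 2, p = 7.
CD lower bound = min(7, 4 + 2 - 1) = min(7, 5) = 5.
Compute A + B mod 7 directly:
a = 2: 2+4=6, 2+5=0
a = 3: 3+4=0, 3+5=1
a = 4: 4+4=1, 4+5=2
a = 6: 6+4=3, 6+5=4
A + B = {0, 1, 2, 3, 4, 6}, so |A + B| = 6.
Verify: 6 ≥ 5? Yes ✓.

CD lower bound = 5, actual |A + B| = 6.


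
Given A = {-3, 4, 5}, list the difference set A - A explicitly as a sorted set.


A - A = {a - a' : a, a' ∈ A}.
Compute a - a' for each ordered pair (a, a'):
a = -3: -3--3=0, -3-4=-7, -3-5=-8
a = 4: 4--3=7, 4-4=0, 4-5=-1
a = 5: 5--3=8, 5-4=1, 5-5=0
Collecting distinct values (and noting 0 appears from a-a):
A - A = {-8, -7, -1, 0, 1, 7, 8}
|A - A| = 7

A - A = {-8, -7, -1, 0, 1, 7, 8}


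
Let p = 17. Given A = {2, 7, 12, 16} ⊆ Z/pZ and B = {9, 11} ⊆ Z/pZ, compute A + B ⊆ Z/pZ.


Work in Z/17Z: reduce every sum a + b modulo 17.
Enumerate all 8 pairs:
a = 2: 2+9=11, 2+11=13
a = 7: 7+9=16, 7+11=1
a = 12: 12+9=4, 12+11=6
a = 16: 16+9=8, 16+11=10
Distinct residues collected: {1, 4, 6, 8, 10, 11, 13, 16}
|A + B| = 8 (out of 17 total residues).

A + B = {1, 4, 6, 8, 10, 11, 13, 16}


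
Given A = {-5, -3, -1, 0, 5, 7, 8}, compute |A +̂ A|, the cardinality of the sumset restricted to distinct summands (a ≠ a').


Restricted sumset: A +̂ A = {a + a' : a ∈ A, a' ∈ A, a ≠ a'}.
Equivalently, take A + A and drop any sum 2a that is achievable ONLY as a + a for a ∈ A (i.e. sums representable only with equal summands).
Enumerate pairs (a, a') with a < a' (symmetric, so each unordered pair gives one sum; this covers all a ≠ a'):
  -5 + -3 = -8
  -5 + -1 = -6
  -5 + 0 = -5
  -5 + 5 = 0
  -5 + 7 = 2
  -5 + 8 = 3
  -3 + -1 = -4
  -3 + 0 = -3
  -3 + 5 = 2
  -3 + 7 = 4
  -3 + 8 = 5
  -1 + 0 = -1
  -1 + 5 = 4
  -1 + 7 = 6
  -1 + 8 = 7
  0 + 5 = 5
  0 + 7 = 7
  0 + 8 = 8
  5 + 7 = 12
  5 + 8 = 13
  7 + 8 = 15
Collected distinct sums: {-8, -6, -5, -4, -3, -1, 0, 2, 3, 4, 5, 6, 7, 8, 12, 13, 15}
|A +̂ A| = 17
(Reference bound: |A +̂ A| ≥ 2|A| - 3 for |A| ≥ 2, with |A| = 7 giving ≥ 11.)

|A +̂ A| = 17


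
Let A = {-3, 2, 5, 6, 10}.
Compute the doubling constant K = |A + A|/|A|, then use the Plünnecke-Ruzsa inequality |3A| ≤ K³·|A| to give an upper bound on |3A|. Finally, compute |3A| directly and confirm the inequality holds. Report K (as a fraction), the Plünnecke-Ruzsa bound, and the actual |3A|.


|A| = 5.
Step 1: Compute A + A by enumerating all 25 pairs.
A + A = {-6, -1, 2, 3, 4, 7, 8, 10, 11, 12, 15, 16, 20}, so |A + A| = 13.
Step 2: Doubling constant K = |A + A|/|A| = 13/5 = 13/5 ≈ 2.6000.
Step 3: Plünnecke-Ruzsa gives |3A| ≤ K³·|A| = (2.6000)³ · 5 ≈ 87.8800.
Step 4: Compute 3A = A + A + A directly by enumerating all triples (a,b,c) ∈ A³; |3A| = 25.
Step 5: Check 25 ≤ 87.8800? Yes ✓.

K = 13/5, Plünnecke-Ruzsa bound K³|A| ≈ 87.8800, |3A| = 25, inequality holds.


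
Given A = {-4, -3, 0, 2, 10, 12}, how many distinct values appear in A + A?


A + A = {a + a' : a, a' ∈ A}; |A| = 6.
General bounds: 2|A| - 1 ≤ |A + A| ≤ |A|(|A|+1)/2, i.e. 11 ≤ |A + A| ≤ 21.
Lower bound 2|A|-1 is attained iff A is an arithmetic progression.
Enumerate sums a + a' for a ≤ a' (symmetric, so this suffices):
a = -4: -4+-4=-8, -4+-3=-7, -4+0=-4, -4+2=-2, -4+10=6, -4+12=8
a = -3: -3+-3=-6, -3+0=-3, -3+2=-1, -3+10=7, -3+12=9
a = 0: 0+0=0, 0+2=2, 0+10=10, 0+12=12
a = 2: 2+2=4, 2+10=12, 2+12=14
a = 10: 10+10=20, 10+12=22
a = 12: 12+12=24
Distinct sums: {-8, -7, -6, -4, -3, -2, -1, 0, 2, 4, 6, 7, 8, 9, 10, 12, 14, 20, 22, 24}
|A + A| = 20

|A + A| = 20


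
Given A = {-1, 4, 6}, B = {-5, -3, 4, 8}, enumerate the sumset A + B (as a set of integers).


A + B = {a + b : a ∈ A, b ∈ B}.
Enumerate all |A|·|B| = 3·4 = 12 pairs (a, b) and collect distinct sums.
a = -1: -1+-5=-6, -1+-3=-4, -1+4=3, -1+8=7
a = 4: 4+-5=-1, 4+-3=1, 4+4=8, 4+8=12
a = 6: 6+-5=1, 6+-3=3, 6+4=10, 6+8=14
Collecting distinct sums: A + B = {-6, -4, -1, 1, 3, 7, 8, 10, 12, 14}
|A + B| = 10

A + B = {-6, -4, -1, 1, 3, 7, 8, 10, 12, 14}


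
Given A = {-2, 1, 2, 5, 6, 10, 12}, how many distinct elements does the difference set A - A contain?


A - A = {a - a' : a, a' ∈ A}; |A| = 7.
Bounds: 2|A|-1 ≤ |A - A| ≤ |A|² - |A| + 1, i.e. 13 ≤ |A - A| ≤ 43.
Note: 0 ∈ A - A always (from a - a). The set is symmetric: if d ∈ A - A then -d ∈ A - A.
Enumerate nonzero differences d = a - a' with a > a' (then include -d):
Positive differences: {1, 2, 3, 4, 5, 6, 7, 8, 9, 10, 11, 12, 14}
Full difference set: {0} ∪ (positive diffs) ∪ (negative diffs).
|A - A| = 1 + 2·13 = 27 (matches direct enumeration: 27).

|A - A| = 27


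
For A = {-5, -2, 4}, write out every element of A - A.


A - A = {a - a' : a, a' ∈ A}.
Compute a - a' for each ordered pair (a, a'):
a = -5: -5--5=0, -5--2=-3, -5-4=-9
a = -2: -2--5=3, -2--2=0, -2-4=-6
a = 4: 4--5=9, 4--2=6, 4-4=0
Collecting distinct values (and noting 0 appears from a-a):
A - A = {-9, -6, -3, 0, 3, 6, 9}
|A - A| = 7

A - A = {-9, -6, -3, 0, 3, 6, 9}


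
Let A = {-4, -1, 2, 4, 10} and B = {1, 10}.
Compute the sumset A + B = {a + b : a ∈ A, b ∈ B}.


A + B = {a + b : a ∈ A, b ∈ B}.
Enumerate all |A|·|B| = 5·2 = 10 pairs (a, b) and collect distinct sums.
a = -4: -4+1=-3, -4+10=6
a = -1: -1+1=0, -1+10=9
a = 2: 2+1=3, 2+10=12
a = 4: 4+1=5, 4+10=14
a = 10: 10+1=11, 10+10=20
Collecting distinct sums: A + B = {-3, 0, 3, 5, 6, 9, 11, 12, 14, 20}
|A + B| = 10

A + B = {-3, 0, 3, 5, 6, 9, 11, 12, 14, 20}


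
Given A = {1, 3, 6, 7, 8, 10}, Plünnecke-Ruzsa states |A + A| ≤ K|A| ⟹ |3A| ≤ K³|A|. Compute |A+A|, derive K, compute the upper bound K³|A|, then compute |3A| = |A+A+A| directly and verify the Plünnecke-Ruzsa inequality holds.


|A| = 6.
Step 1: Compute A + A by enumerating all 36 pairs.
A + A = {2, 4, 6, 7, 8, 9, 10, 11, 12, 13, 14, 15, 16, 17, 18, 20}, so |A + A| = 16.
Step 2: Doubling constant K = |A + A|/|A| = 16/6 = 16/6 ≈ 2.6667.
Step 3: Plünnecke-Ruzsa gives |3A| ≤ K³·|A| = (2.6667)³ · 6 ≈ 113.7778.
Step 4: Compute 3A = A + A + A directly by enumerating all triples (a,b,c) ∈ A³; |3A| = 25.
Step 5: Check 25 ≤ 113.7778? Yes ✓.

K = 16/6, Plünnecke-Ruzsa bound K³|A| ≈ 113.7778, |3A| = 25, inequality holds.


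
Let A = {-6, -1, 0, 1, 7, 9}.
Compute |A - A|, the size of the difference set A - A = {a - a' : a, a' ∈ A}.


A - A = {a - a' : a, a' ∈ A}; |A| = 6.
Bounds: 2|A|-1 ≤ |A - A| ≤ |A|² - |A| + 1, i.e. 11 ≤ |A - A| ≤ 31.
Note: 0 ∈ A - A always (from a - a). The set is symmetric: if d ∈ A - A then -d ∈ A - A.
Enumerate nonzero differences d = a - a' with a > a' (then include -d):
Positive differences: {1, 2, 5, 6, 7, 8, 9, 10, 13, 15}
Full difference set: {0} ∪ (positive diffs) ∪ (negative diffs).
|A - A| = 1 + 2·10 = 21 (matches direct enumeration: 21).

|A - A| = 21


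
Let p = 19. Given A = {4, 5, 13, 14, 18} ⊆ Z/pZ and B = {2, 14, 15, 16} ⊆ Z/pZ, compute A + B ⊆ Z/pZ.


Work in Z/19Z: reduce every sum a + b modulo 19.
Enumerate all 20 pairs:
a = 4: 4+2=6, 4+14=18, 4+15=0, 4+16=1
a = 5: 5+2=7, 5+14=0, 5+15=1, 5+16=2
a = 13: 13+2=15, 13+14=8, 13+15=9, 13+16=10
a = 14: 14+2=16, 14+14=9, 14+15=10, 14+16=11
a = 18: 18+2=1, 18+14=13, 18+15=14, 18+16=15
Distinct residues collected: {0, 1, 2, 6, 7, 8, 9, 10, 11, 13, 14, 15, 16, 18}
|A + B| = 14 (out of 19 total residues).

A + B = {0, 1, 2, 6, 7, 8, 9, 10, 11, 13, 14, 15, 16, 18}


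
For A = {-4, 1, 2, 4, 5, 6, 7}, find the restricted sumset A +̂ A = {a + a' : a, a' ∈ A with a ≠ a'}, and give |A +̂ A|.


Restricted sumset: A +̂ A = {a + a' : a ∈ A, a' ∈ A, a ≠ a'}.
Equivalently, take A + A and drop any sum 2a that is achievable ONLY as a + a for a ∈ A (i.e. sums representable only with equal summands).
Enumerate pairs (a, a') with a < a' (symmetric, so each unordered pair gives one sum; this covers all a ≠ a'):
  -4 + 1 = -3
  -4 + 2 = -2
  -4 + 4 = 0
  -4 + 5 = 1
  -4 + 6 = 2
  -4 + 7 = 3
  1 + 2 = 3
  1 + 4 = 5
  1 + 5 = 6
  1 + 6 = 7
  1 + 7 = 8
  2 + 4 = 6
  2 + 5 = 7
  2 + 6 = 8
  2 + 7 = 9
  4 + 5 = 9
  4 + 6 = 10
  4 + 7 = 11
  5 + 6 = 11
  5 + 7 = 12
  6 + 7 = 13
Collected distinct sums: {-3, -2, 0, 1, 2, 3, 5, 6, 7, 8, 9, 10, 11, 12, 13}
|A +̂ A| = 15
(Reference bound: |A +̂ A| ≥ 2|A| - 3 for |A| ≥ 2, with |A| = 7 giving ≥ 11.)

|A +̂ A| = 15


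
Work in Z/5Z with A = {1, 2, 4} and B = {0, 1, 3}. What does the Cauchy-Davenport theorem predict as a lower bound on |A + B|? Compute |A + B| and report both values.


Cauchy-Davenport: |A + B| ≥ min(p, |A| + |B| - 1) for A, B nonempty in Z/pZ.
|A| = 3, |B| = 3, p = 5.
CD lower bound = min(5, 3 + 3 - 1) = min(5, 5) = 5.
Compute A + B mod 5 directly:
a = 1: 1+0=1, 1+1=2, 1+3=4
a = 2: 2+0=2, 2+1=3, 2+3=0
a = 4: 4+0=4, 4+1=0, 4+3=2
A + B = {0, 1, 2, 3, 4}, so |A + B| = 5.
Verify: 5 ≥ 5? Yes ✓.

CD lower bound = 5, actual |A + B| = 5.


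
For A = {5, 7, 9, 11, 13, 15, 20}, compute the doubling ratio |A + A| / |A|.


|A| = 7.
Compute A + A by enumerating all 49 pairs.
A + A = {10, 12, 14, 16, 18, 20, 22, 24, 25, 26, 27, 28, 29, 30, 31, 33, 35, 40}, so |A + A| = 18.
K = |A + A| / |A| = 18/7 (already in lowest terms) ≈ 2.5714.
Reference: AP of size 7 gives K = 13/7 ≈ 1.8571; a fully generic set of size 7 gives K ≈ 4.0000.

|A| = 7, |A + A| = 18, K = 18/7.


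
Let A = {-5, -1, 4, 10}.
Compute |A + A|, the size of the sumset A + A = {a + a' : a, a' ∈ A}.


A + A = {a + a' : a, a' ∈ A}; |A| = 4.
General bounds: 2|A| - 1 ≤ |A + A| ≤ |A|(|A|+1)/2, i.e. 7 ≤ |A + A| ≤ 10.
Lower bound 2|A|-1 is attained iff A is an arithmetic progression.
Enumerate sums a + a' for a ≤ a' (symmetric, so this suffices):
a = -5: -5+-5=-10, -5+-1=-6, -5+4=-1, -5+10=5
a = -1: -1+-1=-2, -1+4=3, -1+10=9
a = 4: 4+4=8, 4+10=14
a = 10: 10+10=20
Distinct sums: {-10, -6, -2, -1, 3, 5, 8, 9, 14, 20}
|A + A| = 10

|A + A| = 10


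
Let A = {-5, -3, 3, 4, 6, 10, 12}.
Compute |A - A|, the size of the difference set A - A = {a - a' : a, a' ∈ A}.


A - A = {a - a' : a, a' ∈ A}; |A| = 7.
Bounds: 2|A|-1 ≤ |A - A| ≤ |A|² - |A| + 1, i.e. 13 ≤ |A - A| ≤ 43.
Note: 0 ∈ A - A always (from a - a). The set is symmetric: if d ∈ A - A then -d ∈ A - A.
Enumerate nonzero differences d = a - a' with a > a' (then include -d):
Positive differences: {1, 2, 3, 4, 6, 7, 8, 9, 11, 13, 15, 17}
Full difference set: {0} ∪ (positive diffs) ∪ (negative diffs).
|A - A| = 1 + 2·12 = 25 (matches direct enumeration: 25).

|A - A| = 25


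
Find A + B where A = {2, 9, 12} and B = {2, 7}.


A + B = {a + b : a ∈ A, b ∈ B}.
Enumerate all |A|·|B| = 3·2 = 6 pairs (a, b) and collect distinct sums.
a = 2: 2+2=4, 2+7=9
a = 9: 9+2=11, 9+7=16
a = 12: 12+2=14, 12+7=19
Collecting distinct sums: A + B = {4, 9, 11, 14, 16, 19}
|A + B| = 6

A + B = {4, 9, 11, 14, 16, 19}


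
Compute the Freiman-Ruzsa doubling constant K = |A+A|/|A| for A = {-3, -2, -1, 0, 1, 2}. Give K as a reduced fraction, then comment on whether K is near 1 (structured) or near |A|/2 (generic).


|A| = 6.
Compute A + A by enumerating all 36 pairs.
A + A = {-6, -5, -4, -3, -2, -1, 0, 1, 2, 3, 4}, so |A + A| = 11.
K = |A + A| / |A| = 11/6 (already in lowest terms) ≈ 1.8333.
Reference: AP of size 6 gives K = 11/6 ≈ 1.8333; a fully generic set of size 6 gives K ≈ 3.5000.

|A| = 6, |A + A| = 11, K = 11/6.


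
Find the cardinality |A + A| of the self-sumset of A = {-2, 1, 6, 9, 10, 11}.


A + A = {a + a' : a, a' ∈ A}; |A| = 6.
General bounds: 2|A| - 1 ≤ |A + A| ≤ |A|(|A|+1)/2, i.e. 11 ≤ |A + A| ≤ 21.
Lower bound 2|A|-1 is attained iff A is an arithmetic progression.
Enumerate sums a + a' for a ≤ a' (symmetric, so this suffices):
a = -2: -2+-2=-4, -2+1=-1, -2+6=4, -2+9=7, -2+10=8, -2+11=9
a = 1: 1+1=2, 1+6=7, 1+9=10, 1+10=11, 1+11=12
a = 6: 6+6=12, 6+9=15, 6+10=16, 6+11=17
a = 9: 9+9=18, 9+10=19, 9+11=20
a = 10: 10+10=20, 10+11=21
a = 11: 11+11=22
Distinct sums: {-4, -1, 2, 4, 7, 8, 9, 10, 11, 12, 15, 16, 17, 18, 19, 20, 21, 22}
|A + A| = 18

|A + A| = 18


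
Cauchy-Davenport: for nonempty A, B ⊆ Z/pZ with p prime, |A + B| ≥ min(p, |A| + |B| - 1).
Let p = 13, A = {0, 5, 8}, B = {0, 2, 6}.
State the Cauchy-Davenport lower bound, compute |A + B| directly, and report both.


Cauchy-Davenport: |A + B| ≥ min(p, |A| + |B| - 1) for A, B nonempty in Z/pZ.
|A| = 3, |B| = 3, p = 13.
CD lower bound = min(13, 3 + 3 - 1) = min(13, 5) = 5.
Compute A + B mod 13 directly:
a = 0: 0+0=0, 0+2=2, 0+6=6
a = 5: 5+0=5, 5+2=7, 5+6=11
a = 8: 8+0=8, 8+2=10, 8+6=1
A + B = {0, 1, 2, 5, 6, 7, 8, 10, 11}, so |A + B| = 9.
Verify: 9 ≥ 5? Yes ✓.

CD lower bound = 5, actual |A + B| = 9.


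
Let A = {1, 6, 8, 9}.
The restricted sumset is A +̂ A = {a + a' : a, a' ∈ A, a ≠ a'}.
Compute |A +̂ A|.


Restricted sumset: A +̂ A = {a + a' : a ∈ A, a' ∈ A, a ≠ a'}.
Equivalently, take A + A and drop any sum 2a that is achievable ONLY as a + a for a ∈ A (i.e. sums representable only with equal summands).
Enumerate pairs (a, a') with a < a' (symmetric, so each unordered pair gives one sum; this covers all a ≠ a'):
  1 + 6 = 7
  1 + 8 = 9
  1 + 9 = 10
  6 + 8 = 14
  6 + 9 = 15
  8 + 9 = 17
Collected distinct sums: {7, 9, 10, 14, 15, 17}
|A +̂ A| = 6
(Reference bound: |A +̂ A| ≥ 2|A| - 3 for |A| ≥ 2, with |A| = 4 giving ≥ 5.)

|A +̂ A| = 6


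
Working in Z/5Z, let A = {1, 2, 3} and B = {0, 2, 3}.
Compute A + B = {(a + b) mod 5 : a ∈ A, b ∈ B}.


Work in Z/5Z: reduce every sum a + b modulo 5.
Enumerate all 9 pairs:
a = 1: 1+0=1, 1+2=3, 1+3=4
a = 2: 2+0=2, 2+2=4, 2+3=0
a = 3: 3+0=3, 3+2=0, 3+3=1
Distinct residues collected: {0, 1, 2, 3, 4}
|A + B| = 5 (out of 5 total residues).

A + B = {0, 1, 2, 3, 4}


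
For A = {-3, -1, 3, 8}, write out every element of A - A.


A - A = {a - a' : a, a' ∈ A}.
Compute a - a' for each ordered pair (a, a'):
a = -3: -3--3=0, -3--1=-2, -3-3=-6, -3-8=-11
a = -1: -1--3=2, -1--1=0, -1-3=-4, -1-8=-9
a = 3: 3--3=6, 3--1=4, 3-3=0, 3-8=-5
a = 8: 8--3=11, 8--1=9, 8-3=5, 8-8=0
Collecting distinct values (and noting 0 appears from a-a):
A - A = {-11, -9, -6, -5, -4, -2, 0, 2, 4, 5, 6, 9, 11}
|A - A| = 13

A - A = {-11, -9, -6, -5, -4, -2, 0, 2, 4, 5, 6, 9, 11}


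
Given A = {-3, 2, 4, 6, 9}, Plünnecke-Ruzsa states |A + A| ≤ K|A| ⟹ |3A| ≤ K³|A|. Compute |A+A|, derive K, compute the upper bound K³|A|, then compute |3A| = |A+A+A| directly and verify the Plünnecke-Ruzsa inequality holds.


|A| = 5.
Step 1: Compute A + A by enumerating all 25 pairs.
A + A = {-6, -1, 1, 3, 4, 6, 8, 10, 11, 12, 13, 15, 18}, so |A + A| = 13.
Step 2: Doubling constant K = |A + A|/|A| = 13/5 = 13/5 ≈ 2.6000.
Step 3: Plünnecke-Ruzsa gives |3A| ≤ K³·|A| = (2.6000)³ · 5 ≈ 87.8800.
Step 4: Compute 3A = A + A + A directly by enumerating all triples (a,b,c) ∈ A³; |3A| = 25.
Step 5: Check 25 ≤ 87.8800? Yes ✓.

K = 13/5, Plünnecke-Ruzsa bound K³|A| ≈ 87.8800, |3A| = 25, inequality holds.


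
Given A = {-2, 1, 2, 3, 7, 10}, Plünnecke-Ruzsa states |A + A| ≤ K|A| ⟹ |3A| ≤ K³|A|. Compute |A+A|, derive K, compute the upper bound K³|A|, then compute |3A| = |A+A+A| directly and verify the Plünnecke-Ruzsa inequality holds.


|A| = 6.
Step 1: Compute A + A by enumerating all 36 pairs.
A + A = {-4, -1, 0, 1, 2, 3, 4, 5, 6, 8, 9, 10, 11, 12, 13, 14, 17, 20}, so |A + A| = 18.
Step 2: Doubling constant K = |A + A|/|A| = 18/6 = 18/6 ≈ 3.0000.
Step 3: Plünnecke-Ruzsa gives |3A| ≤ K³·|A| = (3.0000)³ · 6 ≈ 162.0000.
Step 4: Compute 3A = A + A + A directly by enumerating all triples (a,b,c) ∈ A³; |3A| = 31.
Step 5: Check 31 ≤ 162.0000? Yes ✓.

K = 18/6, Plünnecke-Ruzsa bound K³|A| ≈ 162.0000, |3A| = 31, inequality holds.


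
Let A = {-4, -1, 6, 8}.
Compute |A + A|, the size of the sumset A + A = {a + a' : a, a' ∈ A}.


A + A = {a + a' : a, a' ∈ A}; |A| = 4.
General bounds: 2|A| - 1 ≤ |A + A| ≤ |A|(|A|+1)/2, i.e. 7 ≤ |A + A| ≤ 10.
Lower bound 2|A|-1 is attained iff A is an arithmetic progression.
Enumerate sums a + a' for a ≤ a' (symmetric, so this suffices):
a = -4: -4+-4=-8, -4+-1=-5, -4+6=2, -4+8=4
a = -1: -1+-1=-2, -1+6=5, -1+8=7
a = 6: 6+6=12, 6+8=14
a = 8: 8+8=16
Distinct sums: {-8, -5, -2, 2, 4, 5, 7, 12, 14, 16}
|A + A| = 10

|A + A| = 10


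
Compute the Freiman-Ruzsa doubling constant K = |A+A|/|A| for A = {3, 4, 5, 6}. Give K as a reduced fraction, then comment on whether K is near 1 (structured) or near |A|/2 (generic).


|A| = 4.
Compute A + A by enumerating all 16 pairs.
A + A = {6, 7, 8, 9, 10, 11, 12}, so |A + A| = 7.
K = |A + A| / |A| = 7/4 (already in lowest terms) ≈ 1.7500.
Reference: AP of size 4 gives K = 7/4 ≈ 1.7500; a fully generic set of size 4 gives K ≈ 2.5000.

|A| = 4, |A + A| = 7, K = 7/4.


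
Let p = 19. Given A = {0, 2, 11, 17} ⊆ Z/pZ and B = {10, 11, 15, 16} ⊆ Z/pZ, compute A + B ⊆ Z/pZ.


Work in Z/19Z: reduce every sum a + b modulo 19.
Enumerate all 16 pairs:
a = 0: 0+10=10, 0+11=11, 0+15=15, 0+16=16
a = 2: 2+10=12, 2+11=13, 2+15=17, 2+16=18
a = 11: 11+10=2, 11+11=3, 11+15=7, 11+16=8
a = 17: 17+10=8, 17+11=9, 17+15=13, 17+16=14
Distinct residues collected: {2, 3, 7, 8, 9, 10, 11, 12, 13, 14, 15, 16, 17, 18}
|A + B| = 14 (out of 19 total residues).

A + B = {2, 3, 7, 8, 9, 10, 11, 12, 13, 14, 15, 16, 17, 18}


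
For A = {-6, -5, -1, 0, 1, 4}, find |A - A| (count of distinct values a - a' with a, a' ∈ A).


A - A = {a - a' : a, a' ∈ A}; |A| = 6.
Bounds: 2|A|-1 ≤ |A - A| ≤ |A|² - |A| + 1, i.e. 11 ≤ |A - A| ≤ 31.
Note: 0 ∈ A - A always (from a - a). The set is symmetric: if d ∈ A - A then -d ∈ A - A.
Enumerate nonzero differences d = a - a' with a > a' (then include -d):
Positive differences: {1, 2, 3, 4, 5, 6, 7, 9, 10}
Full difference set: {0} ∪ (positive diffs) ∪ (negative diffs).
|A - A| = 1 + 2·9 = 19 (matches direct enumeration: 19).

|A - A| = 19


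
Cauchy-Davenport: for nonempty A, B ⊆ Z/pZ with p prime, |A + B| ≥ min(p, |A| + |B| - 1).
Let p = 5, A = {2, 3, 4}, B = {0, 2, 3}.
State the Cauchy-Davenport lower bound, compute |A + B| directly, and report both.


Cauchy-Davenport: |A + B| ≥ min(p, |A| + |B| - 1) for A, B nonempty in Z/pZ.
|A| = 3, |B| = 3, p = 5.
CD lower bound = min(5, 3 + 3 - 1) = min(5, 5) = 5.
Compute A + B mod 5 directly:
a = 2: 2+0=2, 2+2=4, 2+3=0
a = 3: 3+0=3, 3+2=0, 3+3=1
a = 4: 4+0=4, 4+2=1, 4+3=2
A + B = {0, 1, 2, 3, 4}, so |A + B| = 5.
Verify: 5 ≥ 5? Yes ✓.

CD lower bound = 5, actual |A + B| = 5.


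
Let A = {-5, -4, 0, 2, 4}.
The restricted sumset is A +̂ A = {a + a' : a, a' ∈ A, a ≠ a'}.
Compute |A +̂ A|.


Restricted sumset: A +̂ A = {a + a' : a ∈ A, a' ∈ A, a ≠ a'}.
Equivalently, take A + A and drop any sum 2a that is achievable ONLY as a + a for a ∈ A (i.e. sums representable only with equal summands).
Enumerate pairs (a, a') with a < a' (symmetric, so each unordered pair gives one sum; this covers all a ≠ a'):
  -5 + -4 = -9
  -5 + 0 = -5
  -5 + 2 = -3
  -5 + 4 = -1
  -4 + 0 = -4
  -4 + 2 = -2
  -4 + 4 = 0
  0 + 2 = 2
  0 + 4 = 4
  2 + 4 = 6
Collected distinct sums: {-9, -5, -4, -3, -2, -1, 0, 2, 4, 6}
|A +̂ A| = 10
(Reference bound: |A +̂ A| ≥ 2|A| - 3 for |A| ≥ 2, with |A| = 5 giving ≥ 7.)

|A +̂ A| = 10


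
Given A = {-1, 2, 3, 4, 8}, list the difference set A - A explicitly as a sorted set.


A - A = {a - a' : a, a' ∈ A}.
Compute a - a' for each ordered pair (a, a'):
a = -1: -1--1=0, -1-2=-3, -1-3=-4, -1-4=-5, -1-8=-9
a = 2: 2--1=3, 2-2=0, 2-3=-1, 2-4=-2, 2-8=-6
a = 3: 3--1=4, 3-2=1, 3-3=0, 3-4=-1, 3-8=-5
a = 4: 4--1=5, 4-2=2, 4-3=1, 4-4=0, 4-8=-4
a = 8: 8--1=9, 8-2=6, 8-3=5, 8-4=4, 8-8=0
Collecting distinct values (and noting 0 appears from a-a):
A - A = {-9, -6, -5, -4, -3, -2, -1, 0, 1, 2, 3, 4, 5, 6, 9}
|A - A| = 15

A - A = {-9, -6, -5, -4, -3, -2, -1, 0, 1, 2, 3, 4, 5, 6, 9}


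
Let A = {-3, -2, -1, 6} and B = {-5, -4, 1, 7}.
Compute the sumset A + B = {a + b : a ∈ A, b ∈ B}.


A + B = {a + b : a ∈ A, b ∈ B}.
Enumerate all |A|·|B| = 4·4 = 16 pairs (a, b) and collect distinct sums.
a = -3: -3+-5=-8, -3+-4=-7, -3+1=-2, -3+7=4
a = -2: -2+-5=-7, -2+-4=-6, -2+1=-1, -2+7=5
a = -1: -1+-5=-6, -1+-4=-5, -1+1=0, -1+7=6
a = 6: 6+-5=1, 6+-4=2, 6+1=7, 6+7=13
Collecting distinct sums: A + B = {-8, -7, -6, -5, -2, -1, 0, 1, 2, 4, 5, 6, 7, 13}
|A + B| = 14

A + B = {-8, -7, -6, -5, -2, -1, 0, 1, 2, 4, 5, 6, 7, 13}


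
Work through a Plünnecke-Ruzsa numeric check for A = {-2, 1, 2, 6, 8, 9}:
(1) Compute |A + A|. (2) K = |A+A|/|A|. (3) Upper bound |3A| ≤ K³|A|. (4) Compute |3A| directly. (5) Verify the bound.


|A| = 6.
Step 1: Compute A + A by enumerating all 36 pairs.
A + A = {-4, -1, 0, 2, 3, 4, 6, 7, 8, 9, 10, 11, 12, 14, 15, 16, 17, 18}, so |A + A| = 18.
Step 2: Doubling constant K = |A + A|/|A| = 18/6 = 18/6 ≈ 3.0000.
Step 3: Plünnecke-Ruzsa gives |3A| ≤ K³·|A| = (3.0000)³ · 6 ≈ 162.0000.
Step 4: Compute 3A = A + A + A directly by enumerating all triples (a,b,c) ∈ A³; |3A| = 31.
Step 5: Check 31 ≤ 162.0000? Yes ✓.

K = 18/6, Plünnecke-Ruzsa bound K³|A| ≈ 162.0000, |3A| = 31, inequality holds.


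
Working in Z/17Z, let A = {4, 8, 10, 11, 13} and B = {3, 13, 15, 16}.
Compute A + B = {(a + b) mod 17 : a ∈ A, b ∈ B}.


Work in Z/17Z: reduce every sum a + b modulo 17.
Enumerate all 20 pairs:
a = 4: 4+3=7, 4+13=0, 4+15=2, 4+16=3
a = 8: 8+3=11, 8+13=4, 8+15=6, 8+16=7
a = 10: 10+3=13, 10+13=6, 10+15=8, 10+16=9
a = 11: 11+3=14, 11+13=7, 11+15=9, 11+16=10
a = 13: 13+3=16, 13+13=9, 13+15=11, 13+16=12
Distinct residues collected: {0, 2, 3, 4, 6, 7, 8, 9, 10, 11, 12, 13, 14, 16}
|A + B| = 14 (out of 17 total residues).

A + B = {0, 2, 3, 4, 6, 7, 8, 9, 10, 11, 12, 13, 14, 16}


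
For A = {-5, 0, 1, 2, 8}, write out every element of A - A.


A - A = {a - a' : a, a' ∈ A}.
Compute a - a' for each ordered pair (a, a'):
a = -5: -5--5=0, -5-0=-5, -5-1=-6, -5-2=-7, -5-8=-13
a = 0: 0--5=5, 0-0=0, 0-1=-1, 0-2=-2, 0-8=-8
a = 1: 1--5=6, 1-0=1, 1-1=0, 1-2=-1, 1-8=-7
a = 2: 2--5=7, 2-0=2, 2-1=1, 2-2=0, 2-8=-6
a = 8: 8--5=13, 8-0=8, 8-1=7, 8-2=6, 8-8=0
Collecting distinct values (and noting 0 appears from a-a):
A - A = {-13, -8, -7, -6, -5, -2, -1, 0, 1, 2, 5, 6, 7, 8, 13}
|A - A| = 15

A - A = {-13, -8, -7, -6, -5, -2, -1, 0, 1, 2, 5, 6, 7, 8, 13}


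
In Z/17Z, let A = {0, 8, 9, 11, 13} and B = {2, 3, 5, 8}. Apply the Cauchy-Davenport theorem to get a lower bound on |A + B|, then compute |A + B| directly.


Cauchy-Davenport: |A + B| ≥ min(p, |A| + |B| - 1) for A, B nonempty in Z/pZ.
|A| = 5, |B| = 4, p = 17.
CD lower bound = min(17, 5 + 4 - 1) = min(17, 8) = 8.
Compute A + B mod 17 directly:
a = 0: 0+2=2, 0+3=3, 0+5=5, 0+8=8
a = 8: 8+2=10, 8+3=11, 8+5=13, 8+8=16
a = 9: 9+2=11, 9+3=12, 9+5=14, 9+8=0
a = 11: 11+2=13, 11+3=14, 11+5=16, 11+8=2
a = 13: 13+2=15, 13+3=16, 13+5=1, 13+8=4
A + B = {0, 1, 2, 3, 4, 5, 8, 10, 11, 12, 13, 14, 15, 16}, so |A + B| = 14.
Verify: 14 ≥ 8? Yes ✓.

CD lower bound = 8, actual |A + B| = 14.


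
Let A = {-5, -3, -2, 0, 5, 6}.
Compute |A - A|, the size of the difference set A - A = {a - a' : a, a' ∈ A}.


A - A = {a - a' : a, a' ∈ A}; |A| = 6.
Bounds: 2|A|-1 ≤ |A - A| ≤ |A|² - |A| + 1, i.e. 11 ≤ |A - A| ≤ 31.
Note: 0 ∈ A - A always (from a - a). The set is symmetric: if d ∈ A - A then -d ∈ A - A.
Enumerate nonzero differences d = a - a' with a > a' (then include -d):
Positive differences: {1, 2, 3, 5, 6, 7, 8, 9, 10, 11}
Full difference set: {0} ∪ (positive diffs) ∪ (negative diffs).
|A - A| = 1 + 2·10 = 21 (matches direct enumeration: 21).

|A - A| = 21


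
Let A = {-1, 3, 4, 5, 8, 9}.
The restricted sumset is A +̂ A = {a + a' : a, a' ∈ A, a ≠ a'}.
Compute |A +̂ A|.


Restricted sumset: A +̂ A = {a + a' : a ∈ A, a' ∈ A, a ≠ a'}.
Equivalently, take A + A and drop any sum 2a that is achievable ONLY as a + a for a ∈ A (i.e. sums representable only with equal summands).
Enumerate pairs (a, a') with a < a' (symmetric, so each unordered pair gives one sum; this covers all a ≠ a'):
  -1 + 3 = 2
  -1 + 4 = 3
  -1 + 5 = 4
  -1 + 8 = 7
  -1 + 9 = 8
  3 + 4 = 7
  3 + 5 = 8
  3 + 8 = 11
  3 + 9 = 12
  4 + 5 = 9
  4 + 8 = 12
  4 + 9 = 13
  5 + 8 = 13
  5 + 9 = 14
  8 + 9 = 17
Collected distinct sums: {2, 3, 4, 7, 8, 9, 11, 12, 13, 14, 17}
|A +̂ A| = 11
(Reference bound: |A +̂ A| ≥ 2|A| - 3 for |A| ≥ 2, with |A| = 6 giving ≥ 9.)

|A +̂ A| = 11


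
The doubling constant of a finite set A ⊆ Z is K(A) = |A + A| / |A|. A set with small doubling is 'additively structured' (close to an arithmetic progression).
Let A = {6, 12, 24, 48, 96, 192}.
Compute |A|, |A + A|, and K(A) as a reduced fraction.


|A| = 6.
Compute A + A by enumerating all 36 pairs.
A + A = {12, 18, 24, 30, 36, 48, 54, 60, 72, 96, 102, 108, 120, 144, 192, 198, 204, 216, 240, 288, 384}, so |A + A| = 21.
K = |A + A| / |A| = 21/6 = 7/2 ≈ 3.5000.
Reference: AP of size 6 gives K = 11/6 ≈ 1.8333; a fully generic set of size 6 gives K ≈ 3.5000.

|A| = 6, |A + A| = 21, K = 21/6 = 7/2.


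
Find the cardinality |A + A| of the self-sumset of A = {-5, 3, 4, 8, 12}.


A + A = {a + a' : a, a' ∈ A}; |A| = 5.
General bounds: 2|A| - 1 ≤ |A + A| ≤ |A|(|A|+1)/2, i.e. 9 ≤ |A + A| ≤ 15.
Lower bound 2|A|-1 is attained iff A is an arithmetic progression.
Enumerate sums a + a' for a ≤ a' (symmetric, so this suffices):
a = -5: -5+-5=-10, -5+3=-2, -5+4=-1, -5+8=3, -5+12=7
a = 3: 3+3=6, 3+4=7, 3+8=11, 3+12=15
a = 4: 4+4=8, 4+8=12, 4+12=16
a = 8: 8+8=16, 8+12=20
a = 12: 12+12=24
Distinct sums: {-10, -2, -1, 3, 6, 7, 8, 11, 12, 15, 16, 20, 24}
|A + A| = 13

|A + A| = 13


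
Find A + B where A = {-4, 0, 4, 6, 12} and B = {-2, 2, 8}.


A + B = {a + b : a ∈ A, b ∈ B}.
Enumerate all |A|·|B| = 5·3 = 15 pairs (a, b) and collect distinct sums.
a = -4: -4+-2=-6, -4+2=-2, -4+8=4
a = 0: 0+-2=-2, 0+2=2, 0+8=8
a = 4: 4+-2=2, 4+2=6, 4+8=12
a = 6: 6+-2=4, 6+2=8, 6+8=14
a = 12: 12+-2=10, 12+2=14, 12+8=20
Collecting distinct sums: A + B = {-6, -2, 2, 4, 6, 8, 10, 12, 14, 20}
|A + B| = 10

A + B = {-6, -2, 2, 4, 6, 8, 10, 12, 14, 20}


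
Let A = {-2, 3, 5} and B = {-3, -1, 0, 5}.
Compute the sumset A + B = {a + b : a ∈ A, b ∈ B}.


A + B = {a + b : a ∈ A, b ∈ B}.
Enumerate all |A|·|B| = 3·4 = 12 pairs (a, b) and collect distinct sums.
a = -2: -2+-3=-5, -2+-1=-3, -2+0=-2, -2+5=3
a = 3: 3+-3=0, 3+-1=2, 3+0=3, 3+5=8
a = 5: 5+-3=2, 5+-1=4, 5+0=5, 5+5=10
Collecting distinct sums: A + B = {-5, -3, -2, 0, 2, 3, 4, 5, 8, 10}
|A + B| = 10

A + B = {-5, -3, -2, 0, 2, 3, 4, 5, 8, 10}


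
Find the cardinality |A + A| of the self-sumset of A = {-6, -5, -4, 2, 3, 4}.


A + A = {a + a' : a, a' ∈ A}; |A| = 6.
General bounds: 2|A| - 1 ≤ |A + A| ≤ |A|(|A|+1)/2, i.e. 11 ≤ |A + A| ≤ 21.
Lower bound 2|A|-1 is attained iff A is an arithmetic progression.
Enumerate sums a + a' for a ≤ a' (symmetric, so this suffices):
a = -6: -6+-6=-12, -6+-5=-11, -6+-4=-10, -6+2=-4, -6+3=-3, -6+4=-2
a = -5: -5+-5=-10, -5+-4=-9, -5+2=-3, -5+3=-2, -5+4=-1
a = -4: -4+-4=-8, -4+2=-2, -4+3=-1, -4+4=0
a = 2: 2+2=4, 2+3=5, 2+4=6
a = 3: 3+3=6, 3+4=7
a = 4: 4+4=8
Distinct sums: {-12, -11, -10, -9, -8, -4, -3, -2, -1, 0, 4, 5, 6, 7, 8}
|A + A| = 15

|A + A| = 15


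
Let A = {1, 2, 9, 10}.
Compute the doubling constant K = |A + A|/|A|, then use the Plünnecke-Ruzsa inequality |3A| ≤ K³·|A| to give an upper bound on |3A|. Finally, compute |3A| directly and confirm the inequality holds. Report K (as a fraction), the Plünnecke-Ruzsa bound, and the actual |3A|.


|A| = 4.
Step 1: Compute A + A by enumerating all 16 pairs.
A + A = {2, 3, 4, 10, 11, 12, 18, 19, 20}, so |A + A| = 9.
Step 2: Doubling constant K = |A + A|/|A| = 9/4 = 9/4 ≈ 2.2500.
Step 3: Plünnecke-Ruzsa gives |3A| ≤ K³·|A| = (2.2500)³ · 4 ≈ 45.5625.
Step 4: Compute 3A = A + A + A directly by enumerating all triples (a,b,c) ∈ A³; |3A| = 16.
Step 5: Check 16 ≤ 45.5625? Yes ✓.

K = 9/4, Plünnecke-Ruzsa bound K³|A| ≈ 45.5625, |3A| = 16, inequality holds.


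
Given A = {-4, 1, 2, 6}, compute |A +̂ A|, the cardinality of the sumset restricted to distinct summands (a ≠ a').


Restricted sumset: A +̂ A = {a + a' : a ∈ A, a' ∈ A, a ≠ a'}.
Equivalently, take A + A and drop any sum 2a that is achievable ONLY as a + a for a ∈ A (i.e. sums representable only with equal summands).
Enumerate pairs (a, a') with a < a' (symmetric, so each unordered pair gives one sum; this covers all a ≠ a'):
  -4 + 1 = -3
  -4 + 2 = -2
  -4 + 6 = 2
  1 + 2 = 3
  1 + 6 = 7
  2 + 6 = 8
Collected distinct sums: {-3, -2, 2, 3, 7, 8}
|A +̂ A| = 6
(Reference bound: |A +̂ A| ≥ 2|A| - 3 for |A| ≥ 2, with |A| = 4 giving ≥ 5.)

|A +̂ A| = 6
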